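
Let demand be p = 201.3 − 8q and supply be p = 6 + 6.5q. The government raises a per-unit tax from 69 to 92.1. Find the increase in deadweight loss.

Competitive equilibrium: 201.3 − 8q = 6 + 6.5q → q* = 13.469, p* = 93.5483.
For a per-unit tax t: Δq = t/14.5, so DWL = ½·t·(t/14.5) = t²/29.
At t = 69: DWL = 164.1724. At t = 92.1: DWL = 292.4969.
Increase = 292.4969 − 164.1724 = 128.32.

128.32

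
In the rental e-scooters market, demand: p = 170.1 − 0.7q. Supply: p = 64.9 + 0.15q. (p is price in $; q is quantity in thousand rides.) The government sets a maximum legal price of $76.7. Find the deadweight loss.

Competitive equilibrium: 170.1 − 0.7q = 64.9 + 0.15q → q* = 123.7647, p* = 83.4647.
At the ceiling p = 76.7, quantity supplied = (76.7 − 64.9)/0.15 = 78.6667.
Willingness to pay at q' = 78.6667: 170.1 − 0.7·78.6667 = 115.0333.
Δq = 123.7647 − 78.6667 = 45.098; wedge = 115.0333 − 76.7 = 38.3333.
Welfare loss = ½ × 45.098 × 38.3333 = $864.38 thousand.

$864.38 thousand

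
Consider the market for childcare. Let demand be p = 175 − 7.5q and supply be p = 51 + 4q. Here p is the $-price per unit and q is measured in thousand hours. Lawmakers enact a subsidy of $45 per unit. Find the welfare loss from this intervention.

Competitive equilibrium: 175 − 7.5q = 51 + 4q → q* = 10.7826, p* = 94.1304.
The subsidy lowers effective supply by 45: p = 6 + 4q.
New quantity: 175 − 7.5q = 6 + 4q → q' = 14.6957.
Overproduction Δq = 14.6957 − 10.7826 = 3.9131; wedge = subsidy = 45.
The triangle = ½ × 3.9131 × 45 = $88.04 thousand.

$88.04 thousand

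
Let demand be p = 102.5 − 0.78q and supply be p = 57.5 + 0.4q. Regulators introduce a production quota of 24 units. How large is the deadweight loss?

117.89

Competitive equilibrium: 102.5 − 0.78q = 57.5 + 0.4q → q* = 38.1356, p* = 72.7542.
At q = 24: demand price = 102.5 − 0.78·24 = 83.78; supply price = 57.5 + 0.4·24 = 67.1.
Δq = 38.1356 − 24 = 14.1356; wedge = 83.78 − 67.1 = 16.68.
Welfare loss = ½ × 14.1356 × 16.68 = 117.89.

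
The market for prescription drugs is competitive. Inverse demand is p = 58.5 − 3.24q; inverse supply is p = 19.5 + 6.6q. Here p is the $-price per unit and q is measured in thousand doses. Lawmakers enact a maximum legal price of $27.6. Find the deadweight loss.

Competitive equilibrium: 58.5 − 3.24q = 19.5 + 6.6q → q* = 3.9634, p* = 45.6585.
At the ceiling p = 27.6, quantity supplied = (27.6 − 19.5)/6.6 = 1.2273.
Willingness to pay at q' = 1.2273: 58.5 − 3.24·1.2273 = 54.5235.
Δq = 3.9634 − 1.2273 = 2.7361; wedge = 54.5235 − 27.6 = 26.9235.
DWL = ½ × 2.7361 × 26.9235 = $36.83 thousand.

$36.83 thousand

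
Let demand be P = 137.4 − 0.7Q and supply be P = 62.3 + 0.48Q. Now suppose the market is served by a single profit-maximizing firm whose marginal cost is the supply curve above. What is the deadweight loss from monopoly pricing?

331.32

Competitive equilibrium: 137.4 − 0.7Q = 62.3 + 0.48Q → Q* = 63.6441, P* = 92.8492.
Marginal revenue: MR = 137.4 − 1.4Q. Set MR = MC: 137.4 − 1.4Q = 62.3 + 0.48Q → Q_m = 39.9468.
Price P_m = 137.4 − 0.7·39.9468 = 109.4372; MC(Q_m) = 62.3 + 0.48·39.9468 = 81.4745.
Competitive Q* = 63.6441, so ΔQ = 23.6973; wedge = 109.4372 − 81.4745 = 27.9627.
Deadweight loss = ½ × 23.6973 × 27.9627 = 331.32.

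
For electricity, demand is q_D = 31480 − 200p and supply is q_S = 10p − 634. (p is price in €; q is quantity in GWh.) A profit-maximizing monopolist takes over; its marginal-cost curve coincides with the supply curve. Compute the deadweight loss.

€86.93

In inverse form: demand p = 157.4 − 0.005q, supply p = 63.4 + 0.1q.
Competitive equilibrium: 157.4 − 0.005q = 63.4 + 0.1q → q* = 895.2381, p* = 152.9238.
Marginal revenue: MR = 157.4 − 0.01q. Set MR = MC: 157.4 − 0.01q = 63.4 + 0.1q → q_m = 854.5455.
Price p_m = 157.4 − 0.005·854.5455 = 153.1273; MC(q_m) = 63.4 + 0.1·854.5455 = 148.8546.
Competitive q* = 895.2381, so Δq = 40.6926; wedge = 153.1273 − 148.8546 = 4.2727.
The triangle = ½ × 40.6926 × 4.2727 = €86.93.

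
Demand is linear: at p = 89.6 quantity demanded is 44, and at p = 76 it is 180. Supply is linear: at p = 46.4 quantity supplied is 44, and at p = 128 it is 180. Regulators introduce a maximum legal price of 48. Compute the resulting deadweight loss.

Demand slope = (76 − 89.6)/(180 − 44) = −0.1, so p = 94 − 0.1q.
Supply slope = (128 − 46.4)/(180 − 44) = 0.6, so p = 20 + 0.6q.
Competitive equilibrium: 94 − 0.1q = 20 + 0.6q → q* = 105.7143, p* = 83.4286.
At the ceiling p = 48, quantity supplied = (48 − 20)/0.6 = 46.6667.
Willingness to pay at q' = 46.6667: 94 − 0.1·46.6667 = 89.3333.
Δq = 105.7143 − 46.6667 = 59.0476; wedge = 89.3333 − 48 = 41.3333.
Deadweight loss = ½ × 59.0476 × 41.3333 = 1220.32.

1220.32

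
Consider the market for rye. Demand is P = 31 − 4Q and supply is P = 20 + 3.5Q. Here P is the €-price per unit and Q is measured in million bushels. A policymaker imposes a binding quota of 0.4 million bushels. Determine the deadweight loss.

€4.27 million

Competitive equilibrium: 31 − 4Q = 20 + 3.5Q → Q* = 1.4667, P* = 25.1333.
At Q = 0.4: demand price = 31 − 4·0.4 = 29.4; supply price = 20 + 3.5·0.4 = 21.4.
ΔQ = 1.4667 − 0.4 = 1.0667; wedge = 29.4 − 21.4 = 8.
Deadweight loss = ½ × 1.0667 × 8 = €4.27 million.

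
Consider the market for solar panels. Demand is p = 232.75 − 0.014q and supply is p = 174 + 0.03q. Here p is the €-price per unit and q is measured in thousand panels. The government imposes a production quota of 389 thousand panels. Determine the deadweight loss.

€19697.61 thousand

Competitive equilibrium: 232.75 − 0.014q = 174 + 0.03q → q* = 1335.2273, p* = 214.0568.
At q = 389: demand price = 232.75 − 0.014·389 = 227.304; supply price = 174 + 0.03·389 = 185.67.
Δq = 1335.2273 − 389 = 946.2273; wedge = 227.304 − 185.67 = 41.634.
DWL = ½ × 946.2273 × 41.634 = €19697.61 thousand.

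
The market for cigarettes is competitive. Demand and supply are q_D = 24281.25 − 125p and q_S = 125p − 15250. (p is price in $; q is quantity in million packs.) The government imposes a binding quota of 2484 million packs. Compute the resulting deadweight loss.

In inverse form: demand p = 194.25 − 0.008q, supply p = 122 + 0.008q.
Competitive equilibrium: 194.25 − 0.008q = 122 + 0.008q → q* = 4515.625, p* = 158.125.
At q = 2484: demand price = 194.25 − 0.008·2484 = 174.378; supply price = 122 + 0.008·2484 = 141.872.
Δq = 4515.625 − 2484 = 2031.625; wedge = 174.378 − 141.872 = 32.506.
Deadweight loss = ½ × 2031.625 × 32.506 = $33020 million.

$33020 million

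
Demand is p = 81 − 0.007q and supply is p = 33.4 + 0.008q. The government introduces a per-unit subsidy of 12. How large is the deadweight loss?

Competitive equilibrium: 81 − 0.007q = 33.4 + 0.008q → q* = 3173.3333, p* = 58.7867.
The subsidy lowers effective supply by 12: p = 21.4 + 0.008q.
New quantity: 81 − 0.007q = 21.4 + 0.008q → q' = 3973.3333.
Overproduction Δq = 3973.3333 − 3173.3333 = 800; wedge = subsidy = 12.
The triangle = ½ × 800 × 12 = 4800.

4800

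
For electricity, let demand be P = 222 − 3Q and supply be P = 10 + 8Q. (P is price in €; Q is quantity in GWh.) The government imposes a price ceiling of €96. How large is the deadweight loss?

€399.50

Competitive equilibrium: 222 − 3Q = 10 + 8Q → Q* = 19.2727, P* = 164.1818.
At the ceiling P = 96, quantity supplied = (96 − 10)/8 = 10.75.
Willingness to pay at Q' = 10.75: 222 − 3·10.75 = 189.75.
ΔQ = 19.2727 − 10.75 = 8.5227; wedge = 189.75 − 96 = 93.75.
DWL = ½ × 8.5227 × 93.75 = €399.50.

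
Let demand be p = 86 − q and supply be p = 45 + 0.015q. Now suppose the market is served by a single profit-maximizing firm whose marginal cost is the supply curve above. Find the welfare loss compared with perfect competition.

203.95

Competitive equilibrium: 86 − q = 45 + 0.015q → q* = 40.3941, p* = 45.6059.
Marginal revenue: MR = 86 − 2q. Set MR = MC: 86 − 2q = 45 + 0.015q → q_m = 20.3474.
Price p_m = 86 − 1·20.3474 = 65.6526; MC(q_m) = 45 + 0.015·20.3474 = 45.3052.
Competitive q* = 40.3941, so Δq = 20.0467; wedge = 65.6526 − 45.3052 = 20.3474.
Deadweight loss = ½ × 20.0467 × 20.3474 = 203.95.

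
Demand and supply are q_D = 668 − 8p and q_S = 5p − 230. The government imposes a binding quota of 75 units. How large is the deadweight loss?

265.02

In inverse form: demand p = 83.5 − 0.125q, supply p = 46 + 0.2q.
Competitive equilibrium: 83.5 − 0.125q = 46 + 0.2q → q* = 115.3846, p* = 69.0769.
At q = 75: demand price = 83.5 − 0.125·75 = 74.125; supply price = 46 + 0.2·75 = 61.
Δq = 115.3846 − 75 = 40.3846; wedge = 74.125 − 61 = 13.125.
DWL = ½ × 40.3846 × 13.125 = 265.02.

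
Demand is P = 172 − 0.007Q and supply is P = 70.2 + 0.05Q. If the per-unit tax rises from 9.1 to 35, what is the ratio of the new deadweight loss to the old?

Competitive equilibrium: 172 − 0.007Q = 70.2 + 0.05Q → Q* = 1785.9649, P* = 159.4982.
For a per-unit tax t: ΔQ = t/0.057, so DWL = ½·t·(t/0.057) = t²/0.114.
At t = 9.1: DWL = 726.404. At t = 35: DWL = 10745.614.
Ratio = (35/9.1)² = 14.793.

14.793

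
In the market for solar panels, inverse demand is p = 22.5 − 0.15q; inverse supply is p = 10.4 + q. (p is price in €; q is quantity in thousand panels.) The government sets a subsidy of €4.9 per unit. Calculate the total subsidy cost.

€72.43 thousand

Competitive equilibrium: 22.5 − 0.15q = 10.4 + q → q* = 10.5217, p* = 20.9217.
The subsidy lowers effective supply by 4.9: p = 5.5 + q.
New quantity: 22.5 − 0.15q = 5.5 + q → q' = 14.7826.
Total subsidy cost = 4.9 × 14.7826 = €72.43 thousand.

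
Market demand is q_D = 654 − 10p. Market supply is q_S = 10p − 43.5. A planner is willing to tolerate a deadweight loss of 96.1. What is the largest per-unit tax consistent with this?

6.2

In inverse form: demand p = 65.4 − 0.1q, supply p = 4.35 + 0.1q.
Competitive equilibrium: 65.4 − 0.1q = 4.35 + 0.1q → q* = 305.25, p* = 34.875.
A tax t gives Δq = t/0.2 and wedge t, so DWL = t²/0.4.
t²/0.4 = 96.1 → t² = 38.44 → t = 6.2.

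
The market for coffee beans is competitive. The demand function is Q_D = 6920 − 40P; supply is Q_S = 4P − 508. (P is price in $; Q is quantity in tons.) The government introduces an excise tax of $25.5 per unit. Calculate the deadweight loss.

$1182.27

In inverse form: demand P = 173 − 0.025Q, supply P = 127 + 0.25Q.
Competitive equilibrium: 173 − 0.025Q = 127 + 0.25Q → Q* = 167.2727, P* = 168.8182.
With the tax, the buyer price exceeds the seller price by 25.5: (173 − 0.025Q) − (127 + 0.25Q) = 25.5 → Q' = 74.5455.
ΔQ = 167.2727 − 74.5455 = 92.7272; the wedge equals the tax, 25.5.
Welfare loss = ½ × 92.7272 × 25.5 = $1182.27.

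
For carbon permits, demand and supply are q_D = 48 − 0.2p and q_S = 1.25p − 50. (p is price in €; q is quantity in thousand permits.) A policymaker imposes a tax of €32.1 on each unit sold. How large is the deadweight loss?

In inverse form: demand p = 240 − 5q, supply p = 40 + 0.8q.
Competitive equilibrium: 240 − 5q = 40 + 0.8q → q* = 34.4828, p* = 67.5862.
With the tax, the buyer price exceeds the seller price by 32.1: (240 − 5q) − (40 + 0.8q) = 32.1 → q' = 28.9483.
Δq = 34.4828 − 28.9483 = 5.5345; the wedge equals the tax, 32.1.
Welfare loss = ½ × 5.5345 × 32.1 = €88.83 thousand.

€88.83 thousand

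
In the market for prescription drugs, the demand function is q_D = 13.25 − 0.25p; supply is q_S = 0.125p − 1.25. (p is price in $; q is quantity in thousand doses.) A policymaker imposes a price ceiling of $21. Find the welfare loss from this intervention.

$29.26 thousand

In inverse form: demand p = 53 − 4q, supply p = 10 + 8q.
Competitive equilibrium: 53 − 4q = 10 + 8q → q* = 3.5833, p* = 38.6667.
At the ceiling p = 21, quantity supplied = (21 − 10)/8 = 1.375.
Willingness to pay at q' = 1.375: 53 − 4·1.375 = 47.5.
Δq = 3.5833 − 1.375 = 2.2083; wedge = 47.5 − 21 = 26.5.
DWL = ½ × 2.2083 × 26.5 = $29.26 thousand.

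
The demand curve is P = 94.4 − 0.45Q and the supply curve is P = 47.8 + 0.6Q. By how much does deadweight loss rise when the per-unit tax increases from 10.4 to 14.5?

Competitive equilibrium: 94.4 − 0.45Q = 47.8 + 0.6Q → Q* = 44.381, P* = 74.4286.
For a per-unit tax t: ΔQ = t/1.05, so DWL = ½·t·(t/1.05) = t²/2.1.
At t = 10.4: DWL = 51.505. At t = 14.5: DWL = 100.119.
Increase = 100.119 − 51.505 = 48.61.

48.61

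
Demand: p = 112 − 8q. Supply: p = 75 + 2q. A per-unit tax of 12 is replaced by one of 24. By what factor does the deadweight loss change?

Competitive equilibrium: 112 − 8q = 75 + 2q → q* = 3.7, p* = 82.4.
For a per-unit tax t: Δq = t/10, so DWL = ½·t·(t/10) = t²/20.
At t = 12: DWL = 7.2. At t = 24: DWL = 28.8.
Ratio = (24/12)² = 4.

4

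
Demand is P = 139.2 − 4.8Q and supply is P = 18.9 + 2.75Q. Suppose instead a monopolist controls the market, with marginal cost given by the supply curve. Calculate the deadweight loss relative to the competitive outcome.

Competitive equilibrium: 139.2 − 4.8Q = 18.9 + 2.75Q → Q* = 15.9338, P* = 62.7179.
Marginal revenue: MR = 139.2 − 9.6Q. Set MR = MC: 139.2 − 9.6Q = 18.9 + 2.75Q → Q_m = 9.7409.
Price P_m = 139.2 − 4.8·9.7409 = 92.4437; MC(Q_m) = 18.9 + 2.75·9.7409 = 45.6875.
Competitive Q* = 15.9338, so ΔQ = 6.1929; wedge = 92.4437 − 45.6875 = 46.7562.
Welfare loss = ½ × 6.1929 × 46.7562 = 144.78.

144.78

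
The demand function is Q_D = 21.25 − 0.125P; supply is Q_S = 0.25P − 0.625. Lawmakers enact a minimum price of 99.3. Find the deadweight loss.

157.34

In inverse form: demand P = 170 − 8Q, supply P = 2.5 + 4Q.
Competitive equilibrium: 170 − 8Q = 2.5 + 4Q → Q* = 13.9583, P* = 58.3333.
At the floor P = 99.3, quantity demanded = (170 − 99.3)/8 = 8.8375.
Sellers' marginal cost at Q' = 8.8375: 2.5 + 4·8.8375 = 37.85.
ΔQ = 13.9583 − 8.8375 = 5.1208; wedge = 99.3 − 37.85 = 61.45.
The triangle = ½ × 5.1208 × 61.45 = 157.34.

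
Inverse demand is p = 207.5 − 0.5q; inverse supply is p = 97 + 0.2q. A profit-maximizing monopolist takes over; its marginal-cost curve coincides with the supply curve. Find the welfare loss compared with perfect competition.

Competitive equilibrium: 207.5 − 0.5q = 97 + 0.2q → q* = 157.8571, p* = 128.5714.
Marginal revenue: MR = 207.5 − q. Set MR = MC: 207.5 − q = 97 + 0.2q → q_m = 92.0833.
Price p_m = 207.5 − 0.5·92.0833 = 161.4584; MC(q_m) = 97 + 0.2·92.0833 = 115.4167.
Competitive q* = 157.8571, so Δq = 65.7738; wedge = 161.4584 − 115.4167 = 46.0417.
Welfare loss = ½ × 65.7738 × 46.0417 = 1514.17.

1514.17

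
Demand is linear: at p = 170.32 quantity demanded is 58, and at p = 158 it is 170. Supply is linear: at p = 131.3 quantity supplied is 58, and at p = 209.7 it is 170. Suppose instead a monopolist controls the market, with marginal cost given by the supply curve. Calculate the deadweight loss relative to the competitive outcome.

Demand slope = (158 − 170.32)/(170 − 58) = −0.11, so p = 176.7 − 0.11q.
Supply slope = (209.7 − 131.3)/(170 − 58) = 0.7, so p = 90.7 + 0.7q.
Competitive equilibrium: 176.7 − 0.11q = 90.7 + 0.7q → q* = 106.1728, p* = 165.021.
Marginal revenue: MR = 176.7 − 0.22q. Set MR = MC: 176.7 − 0.22q = 90.7 + 0.7q → q_m = 93.4783.
Price p_m = 176.7 − 0.11·93.4783 = 166.4174; MC(q_m) = 90.7 + 0.7·93.4783 = 156.1348.
Competitive q* = 106.1728, so Δq = 12.6945; wedge = 166.4174 − 156.1348 = 10.2826.
Deadweight loss = ½ × 12.6945 × 10.2826 = 65.27.

65.27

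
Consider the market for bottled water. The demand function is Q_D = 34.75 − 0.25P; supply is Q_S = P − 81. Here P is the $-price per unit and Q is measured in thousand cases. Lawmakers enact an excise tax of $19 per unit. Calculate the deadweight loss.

In inverse form: demand P = 139 − 4Q, supply P = 81 + Q.
Competitive equilibrium: 139 − 4Q = 81 + Q → Q* = 11.6, P* = 92.6.
With the tax, the buyer price exceeds the seller price by 19: (139 − 4Q) − (81 + Q) = 19 → Q' = 7.8.
ΔQ = 11.6 − 7.8 = 3.8; the wedge equals the tax, 19.
The triangle = ½ × 3.8 × 19 = $36.10 thousand.

$36.10 thousand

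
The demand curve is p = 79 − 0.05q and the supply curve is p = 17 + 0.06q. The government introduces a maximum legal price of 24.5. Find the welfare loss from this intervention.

Competitive equilibrium: 79 − 0.05q = 17 + 0.06q → q* = 563.6364, p* = 50.8182.
At the ceiling p = 24.5, quantity supplied = (24.5 − 17)/0.06 = 125.
Willingness to pay at q' = 125: 79 − 0.05·125 = 72.75.
Δq = 563.6364 − 125 = 438.6364; wedge = 72.75 − 24.5 = 48.25.
The triangle = ½ × 438.6364 × 48.25 = 10582.10.

10582.10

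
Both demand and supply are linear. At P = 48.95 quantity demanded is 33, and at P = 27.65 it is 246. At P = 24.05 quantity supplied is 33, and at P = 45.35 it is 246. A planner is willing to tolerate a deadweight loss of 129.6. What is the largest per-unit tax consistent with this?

7.2

Demand slope = (27.65 − 48.95)/(246 − 33) = −0.1, so P = 52.25 − 0.1Q.
Supply slope = (45.35 − 24.05)/(246 − 33) = 0.1, so P = 20.75 + 0.1Q.
Competitive equilibrium: 52.25 − 0.1Q = 20.75 + 0.1Q → Q* = 157.5, P* = 36.5.
A tax t gives ΔQ = t/0.2 and wedge t, so DWL = t²/0.4.
t²/0.4 = 129.6 → t² = 51.84 → t = 7.2.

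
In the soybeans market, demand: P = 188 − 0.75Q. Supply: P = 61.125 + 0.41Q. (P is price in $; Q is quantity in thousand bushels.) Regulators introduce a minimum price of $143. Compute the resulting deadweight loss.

Competitive equilibrium: 188 − 0.75Q = 61.125 + 0.41Q → Q* = 109.375, P* = 105.9688.
At the floor P = 143, quantity demanded = (188 − 143)/0.75 = 60.
Sellers' marginal cost at Q' = 60: 61.125 + 0.41·60 = 85.725.
ΔQ = 109.375 − 60 = 49.375; wedge = 143 − 85.725 = 57.275.
DWL = ½ × 49.375 × 57.275 = $1413.98 thousand.

$1413.98 thousand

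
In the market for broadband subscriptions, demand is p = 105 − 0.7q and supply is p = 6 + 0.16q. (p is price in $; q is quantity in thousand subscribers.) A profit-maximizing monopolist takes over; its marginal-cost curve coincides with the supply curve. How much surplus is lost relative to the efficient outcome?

$1147.33 thousand

Competitive equilibrium: 105 − 0.7q = 6 + 0.16q → q* = 115.11628, p* = 24.4186.
Marginal revenue: MR = 105 − 1.4q. Set MR = MC: 105 − 1.4q = 6 + 0.16q → q_m = 63.46154.
Price p_m = 105 − 0.7·63.46154 = 60.57692; MC(q_m) = 6 + 0.16·63.46154 = 16.15385.
Competitive q* = 115.11628, so Δq = 51.65474; wedge = 60.57692 − 16.15385 = 44.42307.
Deadweight loss = ½ × 51.65474 × 44.42307 = $1147.33 thousand.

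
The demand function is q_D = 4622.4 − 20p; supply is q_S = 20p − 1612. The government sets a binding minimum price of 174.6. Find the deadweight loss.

In inverse form: demand p = 231.12 − 0.05q, supply p = 80.6 + 0.05q.
Competitive equilibrium: 231.12 − 0.05q = 80.6 + 0.05q → q* = 1505.2, p* = 155.86.
At the floor p = 174.6, quantity demanded = (231.12 − 174.6)/0.05 = 1130.4.
Sellers' marginal cost at q' = 1130.4: 80.6 + 0.05·1130.4 = 137.12.
Δq = 1505.2 − 1130.4 = 374.8; wedge = 174.6 − 137.12 = 37.48.
DWL = ½ × 374.8 × 37.48 = 7023.752.

7023.752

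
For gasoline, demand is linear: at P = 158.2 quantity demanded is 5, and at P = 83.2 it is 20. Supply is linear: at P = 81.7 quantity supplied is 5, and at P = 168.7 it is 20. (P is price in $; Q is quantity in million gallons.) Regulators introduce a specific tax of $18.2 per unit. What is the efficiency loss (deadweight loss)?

Demand slope = (83.2 − 158.2)/(20 − 5) = −5, so P = 183.2 − 5Q.
Supply slope = (168.7 − 81.7)/(20 − 5) = 5.8, so P = 52.7 + 5.8Q.
Competitive equilibrium: 183.2 − 5Q = 52.7 + 5.8Q → Q* = 12.0833, P* = 122.7833.
With the tax, the buyer price exceeds the seller price by 18.2: (183.2 − 5Q) − (52.7 + 5.8Q) = 18.2 → Q' = 10.3981.
ΔQ = 12.0833 − 10.3981 = 1.6852; the wedge equals the tax, 18.2.
Welfare loss = ½ × 1.6852 × 18.2 = $15.34 million.

$15.34 million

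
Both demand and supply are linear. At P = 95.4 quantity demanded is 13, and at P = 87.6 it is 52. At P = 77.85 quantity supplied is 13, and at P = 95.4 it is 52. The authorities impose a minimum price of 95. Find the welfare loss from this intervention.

203.125

Demand slope = (87.6 − 95.4)/(52 − 13) = −0.2, so P = 98 − 0.2Q.
Supply slope = (95.4 − 77.85)/(52 − 13) = 0.45, so P = 72 + 0.45Q.
Competitive equilibrium: 98 − 0.2Q = 72 + 0.45Q → Q* = 40, P* = 90.
At the floor P = 95, quantity demanded = (98 − 95)/0.2 = 15.
Sellers' marginal cost at Q' = 15: 72 + 0.45·15 = 78.75.
ΔQ = 40 − 15 = 25; wedge = 95 − 78.75 = 16.25.
Deadweight loss = ½ × 25 × 16.25 = 203.125.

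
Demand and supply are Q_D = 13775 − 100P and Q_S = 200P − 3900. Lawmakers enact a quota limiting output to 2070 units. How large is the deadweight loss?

In inverse form: demand P = 137.75 − 0.01Q, supply P = 19.5 + 0.005Q.
Competitive equilibrium: 137.75 − 0.01Q = 19.5 + 0.005Q → Q* = 7883.3333, P* = 58.9167.
At Q = 2070: demand price = 137.75 − 0.01·2070 = 117.05; supply price = 19.5 + 0.005·2070 = 29.85.
ΔQ = 7883.3333 − 2070 = 5813.3333; wedge = 117.05 − 29.85 = 87.2.
Deadweight loss = ½ × 5813.3333 × 87.2 = 253461.33.

253461.33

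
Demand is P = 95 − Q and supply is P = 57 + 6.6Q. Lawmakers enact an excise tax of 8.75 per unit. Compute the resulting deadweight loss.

Competitive equilibrium: 95 − Q = 57 + 6.6Q → Q* = 5, P* = 90.
With the tax, the buyer price exceeds the seller price by 8.75: (95 − Q) − (57 + 6.6Q) = 8.75 → Q' = 3.8487.
ΔQ = 5 − 3.8487 = 1.1513; the wedge equals the tax, 8.75.
Deadweight loss = ½ × 1.1513 × 8.75 = 5.04.

5.04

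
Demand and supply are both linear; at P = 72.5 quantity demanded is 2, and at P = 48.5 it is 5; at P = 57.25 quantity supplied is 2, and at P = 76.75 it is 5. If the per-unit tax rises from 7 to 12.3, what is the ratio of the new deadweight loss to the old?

Demand slope = (48.5 − 72.5)/(5 − 2) = −8, so P = 88.5 − 8Q.
Supply slope = (76.75 − 57.25)/(5 − 2) = 6.5, so P = 44.25 + 6.5Q.
Competitive equilibrium: 88.5 − 8Q = 44.25 + 6.5Q → Q* = 3.0517, P* = 64.0862.
For a per-unit tax t: ΔQ = t/14.5, so DWL = ½·t·(t/14.5) = t²/29.
At t = 7: DWL = 1.690. At t = 12.3: DWL = 5.217.
Ratio = (12.3/7)² = 3.088.

3.088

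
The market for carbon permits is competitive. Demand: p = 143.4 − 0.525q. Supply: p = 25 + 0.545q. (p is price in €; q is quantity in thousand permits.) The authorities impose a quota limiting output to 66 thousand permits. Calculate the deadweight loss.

€1066.79 thousand

Competitive equilibrium: 143.4 − 0.525q = 25 + 0.545q → q* = 110.6542, p* = 85.3065.
At q = 66: demand price = 143.4 − 0.525·66 = 108.75; supply price = 25 + 0.545·66 = 60.97.
Δq = 110.6542 − 66 = 44.6542; wedge = 108.75 − 60.97 = 47.78.
Deadweight loss = ½ × 44.6542 × 47.78 = €1066.79 thousand.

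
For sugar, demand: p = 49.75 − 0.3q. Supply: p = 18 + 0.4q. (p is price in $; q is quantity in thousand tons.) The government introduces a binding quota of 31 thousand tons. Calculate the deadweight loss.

Competitive equilibrium: 49.75 − 0.3q = 18 + 0.4q → q* = 45.3571, p* = 36.1429.
At q = 31: demand price = 49.75 − 0.3·31 = 40.45; supply price = 18 + 0.4·31 = 30.4.
Δq = 45.3571 − 31 = 14.3571; wedge = 40.45 − 30.4 = 10.05.
Deadweight loss = ½ × 14.3571 × 10.05 = $72.14 thousand.

$72.14 thousand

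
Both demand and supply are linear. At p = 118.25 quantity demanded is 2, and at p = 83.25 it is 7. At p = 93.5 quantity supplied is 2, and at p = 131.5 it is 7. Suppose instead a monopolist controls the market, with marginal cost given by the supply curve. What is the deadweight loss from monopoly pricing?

Demand slope = (83.25 − 118.25)/(7 − 2) = −7, so p = 132.25 − 7q.
Supply slope = (131.5 − 93.5)/(7 − 2) = 7.6, so p = 78.3 + 7.6q.
Competitive equilibrium: 132.25 − 7q = 78.3 + 7.6q → q* = 3.6952, p* = 106.3836.
Marginal revenue: MR = 132.25 − 14q. Set MR = MC: 132.25 − 14q = 78.3 + 7.6q → q_m = 2.4977.
Price p_m = 132.25 − 7·2.4977 = 114.7661; MC(q_m) = 78.3 + 7.6·2.4977 = 97.2825.
Competitive q* = 3.6952, so Δq = 1.1975; wedge = 114.7661 − 97.2825 = 17.4836.
DWL = ½ × 1.1975 × 17.4836 = 10.47.

10.47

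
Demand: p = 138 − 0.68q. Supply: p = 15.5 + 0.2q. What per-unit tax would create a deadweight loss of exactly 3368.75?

Competitive equilibrium: 138 − 0.68q = 15.5 + 0.2q → q* = 139.2045, p* = 43.3409.
A tax t gives Δq = t/0.88 and wedge t, so DWL = t²/1.76.
t²/1.76 = 3368.75 → t² = 5929 → t = 77.

77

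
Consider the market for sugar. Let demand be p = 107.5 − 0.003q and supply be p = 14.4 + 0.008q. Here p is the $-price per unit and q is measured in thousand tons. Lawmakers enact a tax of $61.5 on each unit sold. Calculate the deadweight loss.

$171920.45 thousand

Competitive equilibrium: 107.5 − 0.003q = 14.4 + 0.008q → q* = 8463.6364, p* = 82.1091.
With the tax, the buyer price exceeds the seller price by 61.5: (107.5 − 0.003q) − (14.4 + 0.008q) = 61.5 → q' = 2872.7273.
Δq = 8463.6364 − 2872.7273 = 5590.9091; the wedge equals the tax, 61.5.
Welfare loss = ½ × 5590.9091 × 61.5 = $171920.45 thousand.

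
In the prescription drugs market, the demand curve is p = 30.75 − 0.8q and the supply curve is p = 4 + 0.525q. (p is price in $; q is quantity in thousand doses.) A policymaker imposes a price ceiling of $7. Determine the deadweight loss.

Competitive equilibrium: 30.75 − 0.8q = 4 + 0.525q → q* = 20.1887, p* = 14.5991.
At the ceiling p = 7, quantity supplied = (7 − 4)/0.525 = 5.7143.
Willingness to pay at q' = 5.7143: 30.75 − 0.8·5.7143 = 26.1786.
Δq = 20.1887 − 5.7143 = 14.4744; wedge = 26.1786 − 7 = 19.1786.
Welfare loss = ½ × 14.4744 × 19.1786 = $138.80 thousand.

$138.80 thousand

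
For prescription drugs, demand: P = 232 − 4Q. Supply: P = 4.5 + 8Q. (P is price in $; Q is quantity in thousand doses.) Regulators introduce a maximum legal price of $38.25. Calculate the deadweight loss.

$1303.53 thousand

Competitive equilibrium: 232 − 4Q = 4.5 + 8Q → Q* = 18.95833, P* = 156.16667.
At the ceiling P = 38.25, quantity supplied = (38.25 − 4.5)/8 = 4.21875.
Willingness to pay at Q' = 4.21875: 232 − 4·4.21875 = 215.125.
ΔQ = 18.95833 − 4.21875 = 14.73958; wedge = 215.125 − 38.25 = 176.875.
DWL = ½ × 14.73958 × 176.875 = $1303.53 thousand.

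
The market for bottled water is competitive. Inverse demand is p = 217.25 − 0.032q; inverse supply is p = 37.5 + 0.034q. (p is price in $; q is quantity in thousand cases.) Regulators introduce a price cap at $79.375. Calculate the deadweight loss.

Competitive equilibrium: 217.25 − 0.032q = 37.5 + 0.034q → q* = 2723.48485, p* = 130.09848.
At the ceiling p = 79.375, quantity supplied = (79.375 − 37.5)/0.034 = 1231.61765.
Willingness to pay at q' = 1231.61765: 217.25 − 0.032·1231.61765 = 177.83824.
Δq = 2723.48485 − 1231.61765 = 1491.8672; wedge = 177.83824 − 79.375 = 98.46324.
DWL = ½ × 1491.8672 × 98.46324 = $73447.04 thousand.

$73447.04 thousand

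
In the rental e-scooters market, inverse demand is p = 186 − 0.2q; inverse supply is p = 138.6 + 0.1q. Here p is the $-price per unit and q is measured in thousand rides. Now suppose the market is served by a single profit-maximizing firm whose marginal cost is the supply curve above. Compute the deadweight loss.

$599.136 thousand

Competitive equilibrium: 186 − 0.2q = 138.6 + 0.1q → q* = 158, p* = 154.4.
Marginal revenue: MR = 186 − 0.4q. Set MR = MC: 186 − 0.4q = 138.6 + 0.1q → q_m = 94.8.
Price p_m = 186 − 0.2·94.8 = 167.04; MC(q_m) = 138.6 + 0.1·94.8 = 148.08.
Competitive q* = 158, so Δq = 63.2; wedge = 167.04 − 148.08 = 18.96.
The triangle = ½ × 63.2 × 18.96 = $599.136 thousand.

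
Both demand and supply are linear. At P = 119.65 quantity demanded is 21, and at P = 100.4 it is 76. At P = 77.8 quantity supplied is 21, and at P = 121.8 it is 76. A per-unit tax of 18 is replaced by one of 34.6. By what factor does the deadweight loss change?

3.695

Demand slope = (100.4 − 119.65)/(76 − 21) = −0.35, so P = 127 − 0.35Q.
Supply slope = (121.8 − 77.8)/(76 − 21) = 0.8, so P = 61 + 0.8Q.
Competitive equilibrium: 127 − 0.35Q = 61 + 0.8Q → Q* = 57.3913, P* = 106.913.
For a per-unit tax t: ΔQ = t/1.15, so DWL = ½·t·(t/1.15) = t²/2.3.
At t = 18: DWL = 140.870. At t = 34.6: DWL = 520.504.
Ratio = (34.6/18)² = 3.695.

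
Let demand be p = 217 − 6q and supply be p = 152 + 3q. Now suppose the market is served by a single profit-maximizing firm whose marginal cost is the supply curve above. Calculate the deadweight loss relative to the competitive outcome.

Competitive equilibrium: 217 − 6q = 152 + 3q → q* = 7.2222, p* = 173.6667.
Marginal revenue: MR = 217 − 12q. Set MR = MC: 217 − 12q = 152 + 3q → q_m = 4.3333.
Price p_m = 217 − 6·4.3333 = 191.0002; MC(q_m) = 152 + 3·4.3333 = 164.9999.
Competitive q* = 7.2222, so Δq = 2.8889; wedge = 191.0002 − 164.9999 = 26.0003.
The triangle = ½ × 2.8889 × 26.0003 = 37.56.

37.56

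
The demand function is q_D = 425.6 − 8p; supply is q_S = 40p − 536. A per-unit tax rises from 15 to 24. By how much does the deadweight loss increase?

1170

In inverse form: demand p = 53.2 − 0.125q, supply p = 13.4 + 0.025q.
Competitive equilibrium: 53.2 − 0.125q = 13.4 + 0.025q → q* = 265.3333, p* = 20.0333.
For a per-unit tax t: Δq = t/0.15, so DWL = ½·t·(t/0.15) = t²/0.3.
At t = 15: DWL = 750. At t = 24: DWL = 1920.
Increase = 1920 − 750 = 1170.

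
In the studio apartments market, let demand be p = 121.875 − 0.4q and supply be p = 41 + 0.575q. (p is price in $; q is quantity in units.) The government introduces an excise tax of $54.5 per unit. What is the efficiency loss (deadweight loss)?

$1523.21

Competitive equilibrium: 121.875 − 0.4q = 41 + 0.575q → q* = 82.94872, p* = 88.69551.
With the tax, the buyer price exceeds the seller price by 54.5: (121.875 − 0.4q) − (41 + 0.575q) = 54.5 → q' = 27.05128.
Δq = 82.94872 − 27.05128 = 55.89744; the wedge equals the tax, 54.5.
The triangle = ½ × 55.89744 × 54.5 = $1523.21.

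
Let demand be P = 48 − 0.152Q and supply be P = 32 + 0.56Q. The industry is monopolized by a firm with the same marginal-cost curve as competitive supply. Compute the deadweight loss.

Competitive equilibrium: 48 − 0.152Q = 32 + 0.56Q → Q* = 22.4719, P* = 44.5843.
Marginal revenue: MR = 48 − 0.304Q. Set MR = MC: 48 − 0.304Q = 32 + 0.56Q → Q_m = 18.5185.
Price P_m = 48 − 0.152·18.5185 = 45.1852; MC(Q_m) = 32 + 0.56·18.5185 = 42.3704.
Competitive Q* = 22.4719, so ΔQ = 3.9534; wedge = 45.1852 − 42.3704 = 2.8148.
The triangle = ½ × 3.9534 × 2.8148 = 5.56.

5.56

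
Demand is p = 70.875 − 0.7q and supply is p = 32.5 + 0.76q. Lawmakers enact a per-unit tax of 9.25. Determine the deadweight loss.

Competitive equilibrium: 70.875 − 0.7q = 32.5 + 0.76q → q* = 26.2842, p* = 52.476.
With the tax, the buyer price exceeds the seller price by 9.25: (70.875 − 0.7q) − (32.5 + 0.76q) = 9.25 → q' = 19.9486.
Δq = 26.2842 − 19.9486 = 6.3356; the wedge equals the tax, 9.25.
Welfare loss = ½ × 6.3356 × 9.25 = 29.30.

29.30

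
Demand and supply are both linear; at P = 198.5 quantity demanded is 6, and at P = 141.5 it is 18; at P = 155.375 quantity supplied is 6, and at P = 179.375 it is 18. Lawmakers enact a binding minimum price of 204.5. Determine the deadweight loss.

197.62

Demand slope = (141.5 − 198.5)/(18 − 6) = −4.75, so P = 227 − 4.75Q.
Supply slope = (179.375 − 155.375)/(18 − 6) = 2, so P = 143.375 + 2Q.
Competitive equilibrium: 227 − 4.75Q = 143.375 + 2Q → Q* = 12.3889, P* = 168.1528.
At the floor P = 204.5, quantity demanded = (227 − 204.5)/4.75 = 4.7368.
Sellers' marginal cost at Q' = 4.7368: 143.375 + 2·4.7368 = 152.8486.
ΔQ = 12.3889 − 4.7368 = 7.6521; wedge = 204.5 − 152.8486 = 51.6514.
The triangle = ½ × 7.6521 × 51.6514 = 197.62.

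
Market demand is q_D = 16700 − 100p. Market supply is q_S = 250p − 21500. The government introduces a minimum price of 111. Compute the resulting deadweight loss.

In inverse form: demand p = 167 − 0.01q, supply p = 86 + 0.004q.
Competitive equilibrium: 167 − 0.01q = 86 + 0.004q → q* = 5785.7143, p* = 109.1429.
At the floor p = 111, quantity demanded = (167 − 111)/0.01 = 5600.
Sellers' marginal cost at q' = 5600: 86 + 0.004·5600 = 108.4.
Δq = 5785.7143 − 5600 = 185.7143; wedge = 111 − 108.4 = 2.6.
Deadweight loss = ½ × 185.7143 × 2.6 = 241.43.

241.43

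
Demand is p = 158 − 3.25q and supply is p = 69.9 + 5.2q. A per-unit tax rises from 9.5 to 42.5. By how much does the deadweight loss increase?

Competitive equilibrium: 158 − 3.25q = 69.9 + 5.2q → q* = 10.426, p* = 124.1154.
For a per-unit tax t: Δq = t/8.45, so DWL = ½·t·(t/8.45) = t²/16.9.
At t = 9.5: DWL = 5.34. At t = 42.5: DWL = 106.879.
Increase = 106.879 − 5.34 = 101.54.

101.54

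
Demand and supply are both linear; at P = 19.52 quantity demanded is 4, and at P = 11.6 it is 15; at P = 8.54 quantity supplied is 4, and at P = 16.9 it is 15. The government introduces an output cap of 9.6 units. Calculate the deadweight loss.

Demand slope = (11.6 − 19.52)/(15 − 4) = −0.72, so P = 22.4 − 0.72Q.
Supply slope = (16.9 − 8.54)/(15 − 4) = 0.76, so P = 5.5 + 0.76Q.
Competitive equilibrium: 22.4 − 0.72Q = 5.5 + 0.76Q → Q* = 11.4189, P* = 14.1784.
At Q = 9.6: demand price = 22.4 − 0.72·9.6 = 15.488; supply price = 5.5 + 0.76·9.6 = 12.796.
ΔQ = 11.4189 − 9.6 = 1.8189; wedge = 15.488 − 12.796 = 2.692.
Welfare loss = ½ × 1.8189 × 2.692 = 2.45.

2.45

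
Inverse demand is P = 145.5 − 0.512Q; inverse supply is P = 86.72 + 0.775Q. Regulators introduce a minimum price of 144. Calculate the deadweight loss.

1175.62

Competitive equilibrium: 145.5 − 0.512Q = 86.72 + 0.775Q → Q* = 45.6721, P* = 122.1159.
At the floor P = 144, quantity demanded = (145.5 − 144)/0.512 = 2.9297.
Sellers' marginal cost at Q' = 2.9297: 86.72 + 0.775·2.9297 = 88.9905.
ΔQ = 45.6721 − 2.9297 = 42.7424; wedge = 144 − 88.9905 = 55.0095.
The triangle = ½ × 42.7424 × 55.0095 = 1175.62.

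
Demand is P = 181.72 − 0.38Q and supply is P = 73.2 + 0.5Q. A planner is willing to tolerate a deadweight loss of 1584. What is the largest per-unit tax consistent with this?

52.8

Competitive equilibrium: 181.72 − 0.38Q = 73.2 + 0.5Q → Q* = 123.3182, P* = 134.8591.
A tax t gives ΔQ = t/0.88 and wedge t, so DWL = t²/1.76.
t²/1.76 = 1584 → t² = 2787.84 → t = 52.8.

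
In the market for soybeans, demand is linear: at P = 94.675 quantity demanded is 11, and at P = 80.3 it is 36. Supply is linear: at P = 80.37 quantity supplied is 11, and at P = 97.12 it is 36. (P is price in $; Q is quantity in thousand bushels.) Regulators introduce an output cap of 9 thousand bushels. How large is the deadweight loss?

Demand slope = (80.3 − 94.675)/(36 − 11) = −0.575, so P = 101 − 0.575Q.
Supply slope = (97.12 − 80.37)/(36 − 11) = 0.67, so P = 73 + 0.67Q.
Competitive equilibrium: 101 − 0.575Q = 73 + 0.67Q → Q* = 22.49, P* = 88.0683.
At Q = 9: demand price = 101 − 0.575·9 = 95.825; supply price = 73 + 0.67·9 = 79.03.
ΔQ = 22.49 − 9 = 13.49; wedge = 95.825 − 79.03 = 16.795.
DWL = ½ × 13.49 × 16.795 = $113.28 thousand.

$113.28 thousand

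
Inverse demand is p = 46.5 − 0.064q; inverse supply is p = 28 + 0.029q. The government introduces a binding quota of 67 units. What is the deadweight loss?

809.29

Competitive equilibrium: 46.5 − 0.064q = 28 + 0.029q → q* = 198.9247, p* = 33.7688.
At q = 67: demand price = 46.5 − 0.064·67 = 42.212; supply price = 28 + 0.029·67 = 29.943.
Δq = 198.9247 − 67 = 131.9247; wedge = 42.212 − 29.943 = 12.269.
The triangle = ½ × 131.9247 × 12.269 = 809.29.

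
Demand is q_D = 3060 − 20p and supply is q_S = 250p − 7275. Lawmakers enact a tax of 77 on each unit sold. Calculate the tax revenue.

66875.93

In inverse form: demand p = 153 − 0.05q, supply p = 29.1 + 0.004q.
Competitive equilibrium: 153 − 0.05q = 29.1 + 0.004q → q* = 2294.44444, p* = 38.27778.
With the tax, the buyer price exceeds the seller price by 77: (153 − 0.05q) − (29.1 + 0.004q) = 77 → q' = 868.51852.
Tax revenue = 77 × 868.51852 = 66875.93.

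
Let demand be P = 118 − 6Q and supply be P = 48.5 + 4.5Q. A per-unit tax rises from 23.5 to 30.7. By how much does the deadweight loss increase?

18.58

Competitive equilibrium: 118 − 6Q = 48.5 + 4.5Q → Q* = 6.619, P* = 78.2857.
For a per-unit tax t: ΔQ = t/10.5, so DWL = ½·t·(t/10.5) = t²/21.
At t = 23.5: DWL = 26.298. At t = 30.7: DWL = 44.88.
Increase = 44.88 − 26.298 = 18.58.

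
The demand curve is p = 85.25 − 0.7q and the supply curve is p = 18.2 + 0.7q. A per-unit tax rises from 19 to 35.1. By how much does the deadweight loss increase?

311.075

Competitive equilibrium: 85.25 − 0.7q = 18.2 + 0.7q → q* = 47.8929, p* = 51.725.
For a per-unit tax t: Δq = t/1.4, so DWL = ½·t·(t/1.4) = t²/2.8.
At t = 19: DWL = 128.929. At t = 35.1: DWL = 440.004.
Increase = 440.004 − 128.929 = 311.075.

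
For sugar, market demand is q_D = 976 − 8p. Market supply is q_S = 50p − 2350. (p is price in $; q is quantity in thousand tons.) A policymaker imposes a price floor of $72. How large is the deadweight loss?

In inverse form: demand p = 122 − 0.125q, supply p = 47 + 0.02q.
Competitive equilibrium: 122 − 0.125q = 47 + 0.02q → q* = 517.2414, p* = 57.3448.
At the floor p = 72, quantity demanded = (122 − 72)/0.125 = 400.
Sellers' marginal cost at q' = 400: 47 + 0.02·400 = 55.
Δq = 517.2414 − 400 = 117.2414; wedge = 72 − 55 = 17.
The triangle = ½ × 117.2414 × 17 = $996.55 thousand.

$996.55 thousand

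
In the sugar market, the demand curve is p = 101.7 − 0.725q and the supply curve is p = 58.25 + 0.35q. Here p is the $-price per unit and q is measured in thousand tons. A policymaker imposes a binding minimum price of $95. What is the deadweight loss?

$522.46 thousand

Competitive equilibrium: 101.7 − 0.725q = 58.25 + 0.35q → q* = 40.4186, p* = 72.3965.
At the floor p = 95, quantity demanded = (101.7 − 95)/0.725 = 9.2414.
Sellers' marginal cost at q' = 9.2414: 58.25 + 0.35·9.2414 = 61.4845.
Δq = 40.4186 − 9.2414 = 31.1772; wedge = 95 − 61.4845 = 33.5155.
The triangle = ½ × 31.1772 × 33.5155 = $522.46 thousand.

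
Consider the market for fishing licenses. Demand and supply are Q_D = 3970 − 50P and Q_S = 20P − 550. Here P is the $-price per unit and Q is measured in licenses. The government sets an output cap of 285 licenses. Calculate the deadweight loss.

In inverse form: demand P = 79.4 − 0.02Q, supply P = 27.5 + 0.05Q.
Competitive equilibrium: 79.4 − 0.02Q = 27.5 + 0.05Q → Q* = 741.4286, P* = 64.5714.
At Q = 285: demand price = 79.4 − 0.02·285 = 73.7; supply price = 27.5 + 0.05·285 = 41.75.
ΔQ = 741.4286 − 285 = 456.4286; wedge = 73.7 − 41.75 = 31.95.
Welfare loss = ½ × 456.4286 × 31.95 = $7291.45.

$7291.45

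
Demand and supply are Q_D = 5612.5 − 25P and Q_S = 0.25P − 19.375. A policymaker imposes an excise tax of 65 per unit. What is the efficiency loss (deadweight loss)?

522.90

In inverse form: demand P = 224.5 − 0.04Q, supply P = 77.5 + 4Q.
Competitive equilibrium: 224.5 − 0.04Q = 77.5 + 4Q → Q* = 36.3861, P* = 223.0446.
With the tax, the buyer price exceeds the seller price by 65: (224.5 − 0.04Q) − (77.5 + 4Q) = 65 → Q' = 20.297.
ΔQ = 36.3861 − 20.297 = 16.0891; the wedge equals the tax, 65.
DWL = ½ × 16.0891 × 65 = 522.90.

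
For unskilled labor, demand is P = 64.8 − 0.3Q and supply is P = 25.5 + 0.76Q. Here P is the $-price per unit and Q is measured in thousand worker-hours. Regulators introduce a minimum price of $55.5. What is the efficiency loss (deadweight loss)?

Competitive equilibrium: 64.8 − 0.3Q = 25.5 + 0.76Q → Q* = 37.0755, P* = 53.6774.
At the floor P = 55.5, quantity demanded = (64.8 − 55.5)/0.3 = 31.
Sellers' marginal cost at Q' = 31: 25.5 + 0.76·31 = 49.06.
ΔQ = 37.0755 − 31 = 6.0755; wedge = 55.5 − 49.06 = 6.44.
Deadweight loss = ½ × 6.0755 × 6.44 = $19.56 thousand.

$19.56 thousand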